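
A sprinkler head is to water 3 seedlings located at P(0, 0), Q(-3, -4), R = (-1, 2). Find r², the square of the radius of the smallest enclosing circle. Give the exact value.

10

Side lengths²: PQ² = 25, PR² = 5, QR² = 40.
Since QR² = 40 ≥ 25 + 5 = 30, the angle opposite QR is not acute, so the smallest enclosing circle has QR as diameter.
Centre = midpoint of QR = (-2, -1), r² = 40/4 = 10.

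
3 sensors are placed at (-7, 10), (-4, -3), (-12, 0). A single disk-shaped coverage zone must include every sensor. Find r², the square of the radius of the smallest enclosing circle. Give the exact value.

32485/722

Call the three points A, B, C in the order given.
Side lengths²: AB² = 178, AC² = 125, BC² = 73.
Since AB² = 178 < 125 + 73 = 198, the triangle is acute, so the smallest enclosing circle is the circumcircle.
Circumcentre = (-235/38, 127/38), r² = 32485/722.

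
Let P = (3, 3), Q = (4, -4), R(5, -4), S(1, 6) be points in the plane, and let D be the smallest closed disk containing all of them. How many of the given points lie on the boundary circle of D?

By Welzl's lemma the MEC is supported by two points (diametrically opposite) or three points (on a circumcircle).
The farthest pair is R–S with squared distance 116. The circle on this segment as diameter has centre (3, 1) and r² = 116/4 = 29.
Check P: distance² to centre = 4 ≤ 29, so it lies inside.
All remaining points lie in this disk, and no smaller disk contains both endpoints, so this is the minimum enclosing circle.
The points at distance exactly r from the centre are R, S — 2 points.

2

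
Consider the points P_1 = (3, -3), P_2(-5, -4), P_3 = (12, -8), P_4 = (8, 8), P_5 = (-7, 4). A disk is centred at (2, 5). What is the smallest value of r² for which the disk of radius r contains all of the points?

The required radius is the distance from (2, 5) to the farthest point.
Squared distances: 65, 130, 269, 45, 82.
Maximum is 269, attained at P_3.

269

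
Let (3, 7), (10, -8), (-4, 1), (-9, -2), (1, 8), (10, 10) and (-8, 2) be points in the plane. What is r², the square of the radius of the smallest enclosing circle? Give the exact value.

200485/1444

A smallest enclosing disk is always determined by at most three of the input points on its boundary.
The minimum enclosing circle is determined by three boundary points: (10, -8), (-9, -2), (10, 10).
Their circumcentre is (91/38, 1) with r² = 200485/1444.
The farthest remaining point (-8, 2) is at distance² 157469/1444 ≤ 200485/1444.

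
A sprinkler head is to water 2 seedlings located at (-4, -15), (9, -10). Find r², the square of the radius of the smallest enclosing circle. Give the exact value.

48.5

The smallest circle enclosing two points has them as diameter endpoints.
Centre = midpoint = (2.5, -12.5); r² = |(-4, -15)−(9, -10)|²/4 = 194/4 = 48.5.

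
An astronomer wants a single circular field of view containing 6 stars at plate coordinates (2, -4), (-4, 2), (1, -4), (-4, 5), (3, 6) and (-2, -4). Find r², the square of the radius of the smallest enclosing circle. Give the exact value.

10625/338

The minimum enclosing circle of a finite set is fixed by two of the points (as a diameter) or three (as a circumcircle).
The minimum enclosing circle is determined by three boundary points: (-4, 5), (3, 6), (-2, -4).
Their circumcentre is (3/26, 31/26) with r² = 10625/338.
The farthest remaining point (2, -4) is at distance² 10313/338 ≤ 10625/338.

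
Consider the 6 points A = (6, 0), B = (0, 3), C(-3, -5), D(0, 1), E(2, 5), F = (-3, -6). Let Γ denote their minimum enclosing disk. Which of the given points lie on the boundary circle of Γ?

The minimum enclosing circle is determined by three boundary points: A, E, F.
Their circumcentre is (-1/46, -33/46) with r² = 38909/1058.
The farthest remaining point C is at distance² 28789/1058 ≤ 38909/1058.
The points at distance exactly r from the centre are A, E, F — 3 points.

A, E, F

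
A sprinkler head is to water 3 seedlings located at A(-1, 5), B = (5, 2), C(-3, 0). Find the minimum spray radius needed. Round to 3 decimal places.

4.137

Side lengths²: AB² = 45, AC² = 29, BC² = 68.
Since BC² = 68 < 45 + 29 = 74, the triangle is acute, so the smallest enclosing circle is the circumcircle.
Circumcentre = (11/12, 4/3), r² = 2465/144.
r = √(2465/144) ≈ 4.137.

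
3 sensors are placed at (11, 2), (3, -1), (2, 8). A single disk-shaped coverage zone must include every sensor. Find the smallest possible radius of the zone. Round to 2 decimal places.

Call the three points A, B, C in the order given.
Side lengths²: AB² = 73, AC² = 117, BC² = 82.
Since AC² = 117 < 82 + 73 = 155, the triangle is acute, so the smallest enclosing circle is the circumcircle.
Circumcentre = (5.74, 3.86), r² = 31.1272.
r = √(31.1272) ≈ 5.58.

5.58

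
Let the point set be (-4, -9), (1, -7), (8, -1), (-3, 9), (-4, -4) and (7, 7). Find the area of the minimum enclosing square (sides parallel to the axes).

The bounding box has width 12 and height 18.
An axis-aligned square enclosing the set must have side ≥ max(width, height).
So the minimum side is max(12, 18) = 18.
Area = 18² = 324.

324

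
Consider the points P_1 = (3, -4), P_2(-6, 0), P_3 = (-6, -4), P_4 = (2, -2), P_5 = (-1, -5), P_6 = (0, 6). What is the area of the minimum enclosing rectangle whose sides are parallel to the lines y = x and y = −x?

104

In coordinates u = x + y, v = x − y the rectangle is axis-aligned; the map (x,y)→(u,v) scales areas by 2.
u-values: -1, -6, -10, 0, -6, 6; range = 6 − (-10) = 16.
v-values: 7, -6, -2, 4, 4, -6; range = 7 − (-6) = 13.
Area = (16 × 13) / 2 = 104.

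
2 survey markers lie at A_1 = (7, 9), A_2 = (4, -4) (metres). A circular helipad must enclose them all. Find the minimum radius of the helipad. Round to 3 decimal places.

6.671

The smallest circle enclosing two points has them as diameter endpoints.
Centre = midpoint = (5.5, 2.5); r² = |A_1A_2|²/4 = 178/4 = 44.5.
r = √(44.5) ≈ 6.671.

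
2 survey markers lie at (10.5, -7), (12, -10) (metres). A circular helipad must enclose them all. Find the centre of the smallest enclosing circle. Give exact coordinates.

The smallest circle enclosing two points has them as diameter endpoints.
Centre = midpoint = (11.25, -8.5); r² = |(10.5, -7)−(12, -10)|²/4 = 11.25/4 = 2.8125.
Centre = (11.25, -8.5).

(11.25, -8.5)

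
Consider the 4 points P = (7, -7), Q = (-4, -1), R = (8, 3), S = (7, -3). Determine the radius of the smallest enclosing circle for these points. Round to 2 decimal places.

6.87

The minimum enclosing circle of a finite set is fixed by two of the points (as a diameter) or three (as a circumcircle).
The minimum enclosing circle is determined by three boundary points: P, Q, R.
Their circumcentre is (165/58, -89/58) with r² = 79285/1682.
The farthest remaining point S is at distance² 32653/1682 ≤ 79285/1682.
r = √(79285/1682) ≈ 6.87.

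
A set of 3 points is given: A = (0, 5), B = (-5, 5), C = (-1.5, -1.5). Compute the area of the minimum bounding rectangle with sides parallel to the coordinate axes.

x ranges over [-5, 0], width 5.
y ranges over [-1.5, 5], height 6.5.
Area = 5 × 6.5 = 32.5.

32.5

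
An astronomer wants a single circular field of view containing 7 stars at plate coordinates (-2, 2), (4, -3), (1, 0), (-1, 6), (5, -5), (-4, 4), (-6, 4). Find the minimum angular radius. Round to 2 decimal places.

The farthest pair is (5, -5)–(-6, 4) with squared distance 202. The circle on this segment as diameter has centre (-0.5, -0.5) and r² = 202/4 = 50.5.
Check (-2, 2): distance² to centre = 8.5 ≤ 50.5, so it lies inside.
All remaining points lie in this disk, and no smaller disk contains both endpoints, so this is the minimum enclosing circle.
r = √(50.5) ≈ 7.11.

7.11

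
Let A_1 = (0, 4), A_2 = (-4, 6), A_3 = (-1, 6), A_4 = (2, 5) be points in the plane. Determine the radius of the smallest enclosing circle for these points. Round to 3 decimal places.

A smallest enclosing disk is always determined by at most three of the input points on its boundary.
The farthest pair is A_2–A_4 with squared distance 37. The circle on this segment as diameter has centre (-1, 5.5) and r² = 37/4 = 9.25.
Check A_1: distance² to centre = 3.25 ≤ 9.25, so it lies inside.
All remaining points lie in this disk, and no smaller disk contains both endpoints, so this is the minimum enclosing circle.
r = √(9.25) ≈ 3.041.

3.041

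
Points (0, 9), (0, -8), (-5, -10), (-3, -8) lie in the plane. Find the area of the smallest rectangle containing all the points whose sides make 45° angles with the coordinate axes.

204

In coordinates u = x + y, v = x − y the rectangle is axis-aligned; the map (x,y)→(u,v) scales areas by 2.
u-values: 9, -8, -15, -11; range = 9 − (-15) = 24.
v-values: -9, 8, 5, 5; range = 8 − (-9) = 17.
Area = (24 × 17) / 2 = 204.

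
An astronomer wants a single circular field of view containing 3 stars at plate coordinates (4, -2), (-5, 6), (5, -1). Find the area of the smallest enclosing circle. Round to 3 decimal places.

117.024

Call the three points A, B, C in the order given.
Side lengths²: AB² = 145, AC² = 2, BC² = 149.
Since BC² = 149 ≥ 145 + 2 = 147, the angle opposite BC is not acute, so the smallest enclosing circle has BC as diameter.
Centre = midpoint of BC = (0, 2.5), r² = 149/4 = 37.25.
Area = π·r² = π·37.25 ≈ 117.024.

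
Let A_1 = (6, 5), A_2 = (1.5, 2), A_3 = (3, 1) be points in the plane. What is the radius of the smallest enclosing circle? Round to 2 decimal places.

2.70

Side lengths²: A_1A_2² = 29.25, A_1A_3² = 25, A_2A_3² = 3.25.
Since A_1A_2² = 29.25 ≥ 25 + 3.25 = 28.25, the angle opposite A_1A_2 is not acute, so the smallest enclosing circle has A_1A_2 as diameter.
Centre = midpoint of A_1A_2 = (3.75, 3.5), r² = 29.25/4 = 7.3125.
r = √(7.3125) ≈ 2.70.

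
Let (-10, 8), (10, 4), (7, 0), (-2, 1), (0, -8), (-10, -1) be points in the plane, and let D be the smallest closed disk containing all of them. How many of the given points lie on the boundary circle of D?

The minimum enclosing circle of a finite set is fixed by two of the points (as a diameter) or three (as a circumcircle).
The minimum enclosing circle is determined by three boundary points: (-10, 8), (10, 4), (0, -8).
Their circumcentre is (-23/35, 19/7) with r² = 141154/1225.
The farthest remaining point (-10, -1) is at distance² 123829/1225 ≤ 141154/1225.
The points at distance exactly r from the centre are (-10, 8), (10, 4), (0, -8) — 3 points.

3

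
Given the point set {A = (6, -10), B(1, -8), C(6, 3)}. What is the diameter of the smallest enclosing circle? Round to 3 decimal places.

13.014

Side lengths²: AB² = 29, AC² = 169, BC² = 146.
Since AC² = 169 < 146 + 29 = 175, the triangle is acute, so the smallest enclosing circle is the circumcircle.
Circumcentre = (5.7, -3.5), r² = 42.34.
Diameter = 2r = 2√(42.34) ≈ 13.014.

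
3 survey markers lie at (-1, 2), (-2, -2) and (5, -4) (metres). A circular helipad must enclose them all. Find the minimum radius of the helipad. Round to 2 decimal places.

4.24

Call the three points A, B, C in the order given.
Side lengths²: AB² = 17, AC² = 72, BC² = 53.
Since AC² = 72 ≥ 53 + 17 = 70, the angle opposite AC is not acute, so the smallest enclosing circle has AC as diameter.
Centre = midpoint of AC = (2, -1), r² = 72/4 = 18.
r = √18 ≈ 4.24.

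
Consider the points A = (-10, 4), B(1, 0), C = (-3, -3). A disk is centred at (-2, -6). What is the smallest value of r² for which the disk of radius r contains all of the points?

164

The required radius is the distance from (-2, -6) to the farthest point.
Squared distances: 164, 45, 10.
Maximum is 164, attained at A.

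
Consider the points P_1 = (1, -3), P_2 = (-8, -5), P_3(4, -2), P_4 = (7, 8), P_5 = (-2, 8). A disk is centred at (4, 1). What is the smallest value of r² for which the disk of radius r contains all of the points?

180

The required radius is the distance from (4, 1) to the farthest point.
Squared distances: 25, 180, 9, 58, 85.
Maximum is 180, attained at P_2.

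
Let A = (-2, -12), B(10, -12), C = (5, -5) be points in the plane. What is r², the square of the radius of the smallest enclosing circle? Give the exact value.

37

Side lengths²: AB² = 144, AC² = 98, BC² = 74.
Since AB² = 144 < 98 + 74 = 172, the triangle is acute, so the smallest enclosing circle is the circumcircle.
Circumcentre = (4, -11), r² = 37.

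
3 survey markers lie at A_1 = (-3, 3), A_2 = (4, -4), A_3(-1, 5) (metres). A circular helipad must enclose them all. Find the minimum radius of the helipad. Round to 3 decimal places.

5.148

Side lengths²: A_1A_2² = 98, A_1A_3² = 8, A_2A_3² = 106.
Since A_2A_3² = 106 ≥ 98 + 8 = 106, the angle opposite A_2A_3 is not acute, so the smallest enclosing circle has A_2A_3 as diameter.
Centre = midpoint of A_2A_3 = (1.5, 0.5), r² = 106/4 = 26.5.
r = √(26.5) ≈ 5.148.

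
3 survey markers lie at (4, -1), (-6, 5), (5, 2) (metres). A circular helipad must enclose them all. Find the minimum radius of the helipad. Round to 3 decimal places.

5.840

Call the three points A, B, C in the order given.
Side lengths²: AB² = 136, AC² = 10, BC² = 130.
Since AB² = 136 < 130 + 10 = 140, the triangle is acute, so the smallest enclosing circle is the circumcircle.
Circumcentre = (-5/6, 41/18), r² = 5525/162.
r = √(5525/162) ≈ 5.840.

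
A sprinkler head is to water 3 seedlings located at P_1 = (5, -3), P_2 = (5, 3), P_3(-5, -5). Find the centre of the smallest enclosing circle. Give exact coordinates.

Side lengths²: P_1P_2² = 36, P_1P_3² = 104, P_2P_3² = 164.
Since P_2P_3² = 164 ≥ 104 + 36 = 140, the angle opposite P_2P_3 is not acute, so the smallest enclosing circle has P_2P_3 as diameter.
Centre = midpoint of P_2P_3 = (0, -1), r² = 164/4 = 41.
Centre = (0, -1).

(0, -1)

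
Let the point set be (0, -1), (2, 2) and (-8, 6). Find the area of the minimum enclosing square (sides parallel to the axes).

100

The bounding box has width 10 and height 7.
An axis-aligned square enclosing the set must have side ≥ max(width, height).
So the minimum side is max(10, 7) = 10.
Area = 10² = 100.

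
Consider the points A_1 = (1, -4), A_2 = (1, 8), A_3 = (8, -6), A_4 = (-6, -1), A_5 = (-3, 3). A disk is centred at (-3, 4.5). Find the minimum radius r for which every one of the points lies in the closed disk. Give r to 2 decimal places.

15.21

The required radius is the distance from (-3, 4.5) to the farthest point.
Squared distances: 88.25, 28.25, 231.25, 39.25, 2.25.
Maximum is 231.25, attained at A_3.
r = √(231.25) ≈ 15.21.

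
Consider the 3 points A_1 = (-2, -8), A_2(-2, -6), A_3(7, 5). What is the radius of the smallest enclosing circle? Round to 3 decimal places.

7.906

Side lengths²: A_1A_2² = 4, A_1A_3² = 250, A_2A_3² = 202.
Since A_1A_3² = 250 ≥ 202 + 4 = 206, the angle opposite A_1A_3 is not acute, so the smallest enclosing circle has A_1A_3 as diameter.
Centre = midpoint of A_1A_3 = (2.5, -1.5), r² = 250/4 = 62.5.
r = √(62.5) ≈ 7.906.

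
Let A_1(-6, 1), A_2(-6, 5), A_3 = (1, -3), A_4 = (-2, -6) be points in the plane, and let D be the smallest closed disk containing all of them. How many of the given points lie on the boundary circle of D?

2

The farthest pair is A_2–A_4 with squared distance 137. The circle on this segment as diameter has centre (-4, -0.5) and r² = 137/4 = 34.25.
Check A_1: distance² to centre = 6.25 ≤ 34.25, so it lies inside.
All remaining points lie in this disk, and no smaller disk contains both endpoints, so this is the minimum enclosing circle.
The points at distance exactly r from the centre are A_2, A_4 — 2 points.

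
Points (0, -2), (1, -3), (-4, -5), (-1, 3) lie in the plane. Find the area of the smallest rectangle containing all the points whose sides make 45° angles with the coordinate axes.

In coordinates u = x + y, v = x − y the rectangle is axis-aligned; the map (x,y)→(u,v) scales areas by 2.
u-values: -2, -2, -9, 2; range = 2 − (-9) = 11.
v-values: 2, 4, 1, -4; range = 4 − (-4) = 8.
Area = (11 × 8) / 2 = 44.

44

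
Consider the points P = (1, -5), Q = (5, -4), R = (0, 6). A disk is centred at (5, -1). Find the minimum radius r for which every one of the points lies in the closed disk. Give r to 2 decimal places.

The required radius is the distance from (5, -1) to the farthest point.
Squared distances: 32, 9, 74.
Maximum is 74, attained at R.
r = √74 ≈ 8.60.

8.60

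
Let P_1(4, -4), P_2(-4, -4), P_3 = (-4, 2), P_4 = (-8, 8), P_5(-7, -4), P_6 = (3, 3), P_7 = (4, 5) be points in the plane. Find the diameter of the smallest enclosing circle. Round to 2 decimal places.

By Welzl's lemma the MEC is supported by two points (diametrically opposite) or three points (on a circumcircle).
The farthest pair is P_1–P_4 with squared distance 288. The circle on this segment as diameter has centre (-2, 2) and r² = 288/4 = 72.
Check P_2: distance² to centre = 40 ≤ 72, so it lies inside.
All remaining points lie in this disk, and no smaller disk contains both endpoints, so this is the minimum enclosing circle.
Diameter = 2r = 2√72 ≈ 16.97.

16.97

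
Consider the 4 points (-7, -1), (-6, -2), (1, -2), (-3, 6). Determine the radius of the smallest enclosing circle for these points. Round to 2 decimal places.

By Welzl's lemma the MEC is supported by two points (diametrically opposite) or three points (on a circumcircle).
The minimum enclosing circle is determined by three boundary points: (-7, -1), (1, -2), (-3, 6).
Their circumcentre is (-8/3, 7/6) with r² = 845/36.
The farthest remaining point (-6, -2) is at distance² 761/36 ≤ 845/36.
r = √(845/36) ≈ 4.84.

4.84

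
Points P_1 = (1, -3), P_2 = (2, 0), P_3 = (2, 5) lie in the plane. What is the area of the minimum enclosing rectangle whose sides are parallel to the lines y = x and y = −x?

31.5

In coordinates u = x + y, v = x − y the rectangle is axis-aligned; the map (x,y)→(u,v) scales areas by 2.
u-values: -2, 2, 7; range = 7 − (-2) = 9.
v-values: 4, 2, -3; range = 4 − (-3) = 7.
Area = (9 × 7) / 2 = 31.5.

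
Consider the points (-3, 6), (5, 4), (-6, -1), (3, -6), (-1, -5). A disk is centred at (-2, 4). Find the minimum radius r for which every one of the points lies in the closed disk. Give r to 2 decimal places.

11.18

The required radius is the distance from (-2, 4) to the farthest point.
Squared distances: 5, 49, 41, 125, 82.
Maximum is 125, attained at (3, -6).
r = √125 ≈ 11.18.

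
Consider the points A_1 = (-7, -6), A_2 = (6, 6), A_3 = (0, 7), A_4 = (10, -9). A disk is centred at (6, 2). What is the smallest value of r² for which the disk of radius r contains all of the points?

The required radius is the distance from (6, 2) to the farthest point.
Squared distances: 233, 16, 61, 137.
Maximum is 233, attained at A_1.

233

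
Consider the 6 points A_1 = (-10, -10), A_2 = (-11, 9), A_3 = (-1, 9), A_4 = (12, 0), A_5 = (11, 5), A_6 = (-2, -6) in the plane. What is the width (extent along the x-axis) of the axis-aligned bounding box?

23

max x = 12, min x = -11, so width = 23.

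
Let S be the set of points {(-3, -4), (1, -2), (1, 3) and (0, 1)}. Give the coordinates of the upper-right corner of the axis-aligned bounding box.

(1, 3)

x-range [-3, 1], y-range [-4, 3].
The upper-right corner is (1, 3).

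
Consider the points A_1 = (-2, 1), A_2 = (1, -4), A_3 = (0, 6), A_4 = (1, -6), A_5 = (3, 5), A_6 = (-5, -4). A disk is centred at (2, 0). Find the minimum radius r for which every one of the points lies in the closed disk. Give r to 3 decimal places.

8.062

The required radius is the distance from (2, 0) to the farthest point.
Squared distances: 17, 17, 40, 37, 26, 65.
Maximum is 65, attained at A_6.
r = √65 ≈ 8.062.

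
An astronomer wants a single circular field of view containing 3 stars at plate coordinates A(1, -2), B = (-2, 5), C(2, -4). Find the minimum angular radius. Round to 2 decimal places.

Side lengths²: AB² = 58, AC² = 5, BC² = 97.
Since BC² = 97 ≥ 58 + 5 = 63, the angle opposite BC is not acute, so the smallest enclosing circle has BC as diameter.
Centre = midpoint of BC = (0, 0.5), r² = 97/4 = 24.25.
r = √(24.25) ≈ 4.92.

4.92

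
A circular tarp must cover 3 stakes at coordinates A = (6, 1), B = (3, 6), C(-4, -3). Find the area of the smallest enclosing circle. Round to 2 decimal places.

104.76

Side lengths²: AB² = 34, AC² = 116, BC² = 130.
Since BC² = 130 < 116 + 34 = 150, the triangle is acute, so the smallest enclosing circle is the circumcircle.
Circumcentre = (7/31, 29/31), r² = 32045/961.
Area = π·r² = π·32045/961 ≈ 104.76.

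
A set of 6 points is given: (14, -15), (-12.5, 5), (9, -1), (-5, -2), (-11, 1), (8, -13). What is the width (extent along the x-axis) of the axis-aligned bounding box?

max x = 14, min x = -12.5, so width = 26.5.

26.5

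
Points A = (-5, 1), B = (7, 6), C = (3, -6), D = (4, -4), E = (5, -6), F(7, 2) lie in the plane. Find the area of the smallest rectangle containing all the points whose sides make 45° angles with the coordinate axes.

144.5

In coordinates u = x + y, v = x − y the rectangle is axis-aligned; the map (x,y)→(u,v) scales areas by 2.
u-values: -4, 13, -3, 0, -1, 9; range = 13 − (-4) = 17.
v-values: -6, 1, 9, 8, 11, 5; range = 11 − (-6) = 17.
Area = (17 × 17) / 2 = 144.5.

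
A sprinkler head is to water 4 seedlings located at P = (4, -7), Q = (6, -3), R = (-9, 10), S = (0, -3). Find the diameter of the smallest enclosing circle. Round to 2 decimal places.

21.40

By Welzl's lemma the MEC is supported by two points (diametrically opposite) or three points (on a circumcircle).
The farthest pair is P–R with squared distance 458. The circle on this segment as diameter has centre (-2.5, 1.5) and r² = 458/4 = 114.5.
Check Q: distance² to centre = 92.5 ≤ 114.5, so it lies inside.
All remaining points lie in this disk, and no smaller disk contains both endpoints, so this is the minimum enclosing circle.
Diameter = 2r = 2√(114.5) ≈ 21.40.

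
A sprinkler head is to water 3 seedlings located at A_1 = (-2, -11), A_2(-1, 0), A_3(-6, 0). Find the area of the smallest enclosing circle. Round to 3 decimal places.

Side lengths²: A_1A_2² = 122, A_1A_3² = 137, A_2A_3² = 25.
Since A_1A_3² = 137 < 122 + 25 = 147, the triangle is acute, so the smallest enclosing circle is the circumcircle.
Circumcentre = (-3.5, -117/22), r² = 8357/242.
Area = π·r² = π·8357/242 ≈ 108.489.

108.489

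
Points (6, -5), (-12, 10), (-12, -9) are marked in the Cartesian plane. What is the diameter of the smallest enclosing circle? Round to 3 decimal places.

Call the three points A, B, C in the order given.
Side lengths²: AB² = 549, AC² = 340, BC² = 361.
Since AB² = 549 < 361 + 340 = 701, the triangle is acute, so the smallest enclosing circle is the circumcircle.
Circumcentre = (-14/3, 0.5), r² = 5185/36.
Diameter = 2r = 2√(5185/36) ≈ 24.002.

24.002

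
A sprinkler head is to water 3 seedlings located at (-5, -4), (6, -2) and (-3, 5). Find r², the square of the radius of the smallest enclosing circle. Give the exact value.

27625/722

Call the three points A, B, C in the order given.
Side lengths²: AB² = 125, AC² = 85, BC² = 130.
Since BC² = 130 < 125 + 85 = 210, the triangle is acute, so the smallest enclosing circle is the circumcircle.
Circumcentre = (1/38, -15/38), r² = 27625/722.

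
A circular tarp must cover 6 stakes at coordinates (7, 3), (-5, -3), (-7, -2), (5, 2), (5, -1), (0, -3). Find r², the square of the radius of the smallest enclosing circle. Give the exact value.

By Welzl's lemma the MEC is supported by two points (diametrically opposite) or three points (on a circumcircle).
The farthest pair is (7, 3)–(-7, -2) with squared distance 221. The circle on this segment as diameter has centre (0, 0.5) and r² = 221/4 = 55.25.
Check (-5, -3): distance² to centre = 37.25 ≤ 55.25, so it lies inside.
All remaining points lie in this disk, and no smaller disk contains both endpoints, so this is the minimum enclosing circle.

55.25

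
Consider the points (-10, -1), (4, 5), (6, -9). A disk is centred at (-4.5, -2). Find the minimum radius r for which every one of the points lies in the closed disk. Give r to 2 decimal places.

12.62

The required radius is the distance from (-4.5, -2) to the farthest point.
Squared distances: 31.25, 121.25, 159.25.
Maximum is 159.25, attained at (6, -9).
r = √(159.25) ≈ 12.62.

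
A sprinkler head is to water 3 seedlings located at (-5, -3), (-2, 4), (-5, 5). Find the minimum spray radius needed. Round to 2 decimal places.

4.01

Call the three points A, B, C in the order given.
Side lengths²: AB² = 58, AC² = 64, BC² = 10.
Since AC² = 64 < 58 + 10 = 68, the triangle is acute, so the smallest enclosing circle is the circumcircle.
Circumcentre = (-14/3, 1), r² = 145/9.
r = √(145/9) ≈ 4.01.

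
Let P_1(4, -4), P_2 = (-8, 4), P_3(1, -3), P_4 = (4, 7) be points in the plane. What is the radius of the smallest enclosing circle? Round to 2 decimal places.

7.43

The minimum enclosing circle of a finite set is fixed by two of the points (as a diameter) or three (as a circumcircle).
The minimum enclosing circle is determined by three boundary points: P_1, P_2, P_4.
Their circumcentre is (-1, 1.5) with r² = 55.25.
The farthest remaining point P_3 is at distance² 24.25 ≤ 55.25.
r = √(55.25) ≈ 7.43.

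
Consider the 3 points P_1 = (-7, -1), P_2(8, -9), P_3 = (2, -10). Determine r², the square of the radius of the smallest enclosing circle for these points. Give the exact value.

72.25

Side lengths²: P_1P_2² = 289, P_1P_3² = 162, P_2P_3² = 37.
Since P_1P_2² = 289 ≥ 162 + 37 = 199, the angle opposite P_1P_2 is not acute, so the smallest enclosing circle has P_1P_2 as diameter.
Centre = midpoint of P_1P_2 = (0.5, -5), r² = 289/4 = 72.25.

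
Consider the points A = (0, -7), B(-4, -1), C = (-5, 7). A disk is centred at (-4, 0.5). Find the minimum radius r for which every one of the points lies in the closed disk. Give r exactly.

The required radius is the distance from (-4, 0.5) to the farthest point.
Squared distances: 72.25, 2.25, 43.25.
Maximum is 72.25, attained at A.
r = √(72.25) = 8.5.

8.5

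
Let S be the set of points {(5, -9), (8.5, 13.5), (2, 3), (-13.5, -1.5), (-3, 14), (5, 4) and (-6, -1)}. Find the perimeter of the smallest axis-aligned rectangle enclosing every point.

Width = max x − min x = 8.5 − (-13.5) = 22.
Height = max y − min y = 14 − (-9) = 23.
Perimeter = 2(22 + 23) = 90.

90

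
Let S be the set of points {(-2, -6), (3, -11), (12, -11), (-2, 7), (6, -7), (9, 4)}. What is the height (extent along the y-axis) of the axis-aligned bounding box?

18

max y = 7, min y = -11, so height = 18.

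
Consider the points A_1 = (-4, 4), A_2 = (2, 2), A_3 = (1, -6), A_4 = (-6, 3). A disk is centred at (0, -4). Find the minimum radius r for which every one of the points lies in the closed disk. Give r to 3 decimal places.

The required radius is the distance from (0, -4) to the farthest point.
Squared distances: 80, 40, 5, 85.
Maximum is 85, attained at A_4.
r = √85 ≈ 9.220.

9.220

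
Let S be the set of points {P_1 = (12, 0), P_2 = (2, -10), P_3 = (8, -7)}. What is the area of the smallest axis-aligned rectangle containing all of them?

x ranges over [2, 12], width 10.
y ranges over [-10, 0], height 10.
Area = 10 × 10 = 100.

100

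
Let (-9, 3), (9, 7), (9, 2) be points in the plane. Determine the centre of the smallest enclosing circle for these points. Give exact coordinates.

Call the three points A, B, C in the order given.
Side lengths²: AB² = 340, AC² = 325, BC² = 25.
Since AB² = 340 < 325 + 25 = 350, the triangle is acute, so the smallest enclosing circle is the circumcircle.
Circumcentre = (1/9, 4.5), r² = 27625/324.
Centre = (1/9, 4.5).

(1/9, 4.5)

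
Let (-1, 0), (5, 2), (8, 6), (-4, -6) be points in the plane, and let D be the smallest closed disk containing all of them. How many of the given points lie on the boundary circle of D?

2

The minimum enclosing circle of a finite set is fixed by two of the points (as a diameter) or three (as a circumcircle).
The farthest pair is (8, 6)–(-4, -6) with squared distance 288. The circle on this segment as diameter has centre (2, 0) and r² = 288/4 = 72.
Check (-1, 0): distance² to centre = 9 ≤ 72, so it lies inside.
All remaining points lie in this disk, and no smaller disk contains both endpoints, so this is the minimum enclosing circle.
The points at distance exactly r from the centre are (8, 6), (-4, -6) — 2 points.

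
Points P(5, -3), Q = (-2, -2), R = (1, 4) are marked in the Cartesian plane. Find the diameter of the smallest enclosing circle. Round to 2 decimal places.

Side lengths²: PQ² = 50, PR² = 65, QR² = 45.
Since PR² = 65 < 50 + 45 = 95, the triangle is acute, so the smallest enclosing circle is the circumcircle.
Circumcentre = (11/6, -1/6), r² = 325/18.
Diameter = 2r = 2√(325/18) ≈ 8.50.

8.50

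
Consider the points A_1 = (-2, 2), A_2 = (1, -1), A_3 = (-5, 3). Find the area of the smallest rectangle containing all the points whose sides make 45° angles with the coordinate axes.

In coordinates u = x + y, v = x − y the rectangle is axis-aligned; the map (x,y)→(u,v) scales areas by 2.
u-values: 0, 0, -2; range = 0 − (-2) = 2.
v-values: -4, 2, -8; range = 2 − (-8) = 10.
Area = (2 × 10) / 2 = 10.

10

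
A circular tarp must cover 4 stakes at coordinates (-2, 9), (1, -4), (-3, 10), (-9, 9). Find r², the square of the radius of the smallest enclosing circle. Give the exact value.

By Welzl's lemma the MEC is supported by two points (diametrically opposite) or three points (on a circumcircle).
The farthest pair is (1, -4)–(-9, 9) with squared distance 269. The circle on this segment as diameter has centre (-4, 2.5) and r² = 269/4 = 67.25.
Check (-2, 9): distance² to centre = 46.25 ≤ 67.25, so it lies inside.
All remaining points lie in this disk, and no smaller disk contains both endpoints, so this is the minimum enclosing circle.

67.25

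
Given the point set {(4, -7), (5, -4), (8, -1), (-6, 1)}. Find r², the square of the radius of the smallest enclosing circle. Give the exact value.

26650/529

By Welzl's lemma the MEC is supported by two points (diametrically opposite) or three points (on a circumcircle).
The minimum enclosing circle is determined by three boundary points: (4, -7), (8, -1), (-6, 1).
Their circumcentre is (21/23, -14/23) with r² = 26650/529.
The farthest remaining point (5, -4) is at distance² 14920/529 ≤ 26650/529.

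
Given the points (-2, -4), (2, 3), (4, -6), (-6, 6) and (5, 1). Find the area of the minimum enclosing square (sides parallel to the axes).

The bounding box has width 11 and height 12.
An axis-aligned square enclosing the set must have side ≥ max(width, height).
So the minimum side is max(11, 12) = 12.
Area = 12² = 144.

144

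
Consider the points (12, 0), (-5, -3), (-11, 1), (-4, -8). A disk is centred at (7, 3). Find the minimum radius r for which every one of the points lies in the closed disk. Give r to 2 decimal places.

The required radius is the distance from (7, 3) to the farthest point.
Squared distances: 34, 180, 328, 242.
Maximum is 328, attained at (-11, 1).
r = √328 ≈ 18.11.

18.11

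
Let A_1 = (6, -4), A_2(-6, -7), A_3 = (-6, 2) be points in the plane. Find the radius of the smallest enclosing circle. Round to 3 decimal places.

6.915

Side lengths²: A_1A_2² = 153, A_1A_3² = 180, A_2A_3² = 81.
Since A_1A_3² = 180 < 153 + 81 = 234, the triangle is acute, so the smallest enclosing circle is the circumcircle.
Circumcentre = (-0.75, -2.5), r² = 47.8125.
r = √(47.8125) ≈ 6.915.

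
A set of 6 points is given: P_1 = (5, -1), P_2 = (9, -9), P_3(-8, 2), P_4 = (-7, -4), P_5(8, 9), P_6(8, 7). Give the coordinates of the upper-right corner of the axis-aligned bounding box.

(9, 9)

x-range [-8, 9], y-range [-9, 9].
The upper-right corner is (9, 9).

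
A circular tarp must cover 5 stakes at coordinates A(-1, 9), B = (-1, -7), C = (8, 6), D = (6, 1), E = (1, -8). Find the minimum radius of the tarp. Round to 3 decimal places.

8.646

A smallest enclosing disk is always determined by at most three of the input points on its boundary.
The minimum enclosing circle is determined by three boundary points: A, C, E.
Their circumcentre is (17/14, 9/14) with r² = 7325/98.
The farthest remaining point B is at distance² 6205/98 ≤ 7325/98.
r = √(7325/98) ≈ 8.646.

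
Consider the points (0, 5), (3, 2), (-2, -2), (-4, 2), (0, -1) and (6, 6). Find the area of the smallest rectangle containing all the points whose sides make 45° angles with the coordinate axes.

In coordinates u = x + y, v = x − y the rectangle is axis-aligned; the map (x,y)→(u,v) scales areas by 2.
u-values: 5, 5, -4, -2, -1, 12; range = 12 − (-4) = 16.
v-values: -5, 1, 0, -6, 1, 0; range = 1 − (-6) = 7.
Area = (16 × 7) / 2 = 56.

56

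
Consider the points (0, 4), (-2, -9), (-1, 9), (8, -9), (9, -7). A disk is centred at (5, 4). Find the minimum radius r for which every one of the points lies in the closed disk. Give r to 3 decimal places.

14.765

The required radius is the distance from (5, 4) to the farthest point.
Squared distances: 25, 218, 61, 178, 137.
Maximum is 218, attained at (-2, -9).
r = √218 ≈ 14.765.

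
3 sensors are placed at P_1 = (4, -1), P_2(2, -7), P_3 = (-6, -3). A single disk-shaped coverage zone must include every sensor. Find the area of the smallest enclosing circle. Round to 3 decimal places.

Side lengths²: P_1P_2² = 40, P_1P_3² = 104, P_2P_3² = 80.
Since P_1P_3² = 104 < 80 + 40 = 120, the triangle is acute, so the smallest enclosing circle is the circumcircle.
Circumcentre = (-6/7, -19/7), r² = 1300/49.
Area = π·r² = π·1300/49 ≈ 83.348.

83.348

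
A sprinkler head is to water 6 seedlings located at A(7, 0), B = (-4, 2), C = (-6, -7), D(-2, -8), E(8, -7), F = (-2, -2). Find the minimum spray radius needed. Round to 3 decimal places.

7.683

The minimum enclosing circle of a finite set is fixed by two of the points (as a diameter) or three (as a circumcircle).
The minimum enclosing circle is determined by three boundary points: B, C, E.
Their circumcentre is (1, -23/6) with r² = 2125/36.
The farthest remaining point A is at distance² 1825/36 ≤ 2125/36.
r = √(2125/36) ≈ 7.683.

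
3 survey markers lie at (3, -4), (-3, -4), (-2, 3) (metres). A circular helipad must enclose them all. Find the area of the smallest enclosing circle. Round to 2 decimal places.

Call the three points A, B, C in the order given.
Side lengths²: AB² = 36, AC² = 74, BC² = 50.
Since AC² = 74 < 50 + 36 = 86, the triangle is acute, so the smallest enclosing circle is the circumcircle.
Circumcentre = (0, -6/7), r² = 925/49.
Area = π·r² = π·925/49 ≈ 59.31.

59.31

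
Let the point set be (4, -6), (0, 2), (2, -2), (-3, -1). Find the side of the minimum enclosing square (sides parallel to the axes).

8

The bounding box has width 7 and height 8.
An axis-aligned square enclosing the set must have side ≥ max(width, height).
So the minimum side is max(7, 8) = 8.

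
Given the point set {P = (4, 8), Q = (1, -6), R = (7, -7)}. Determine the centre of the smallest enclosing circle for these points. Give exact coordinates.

Side lengths²: PQ² = 205, PR² = 234, QR² = 37.
Since PR² = 234 < 205 + 37 = 242, the triangle is acute, so the smallest enclosing circle is the circumcircle.
Circumcentre = (299/58, 25/58), r² = 98605/1682.
Centre = (299/58, 25/58).

(299/58, 25/58)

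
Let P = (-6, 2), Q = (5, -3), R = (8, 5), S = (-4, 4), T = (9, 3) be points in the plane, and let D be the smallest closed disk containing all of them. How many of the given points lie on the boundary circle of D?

By Welzl's lemma the MEC is supported by two points (diametrically opposite) or three points (on a circumcircle).
The farthest pair is P–T with squared distance 226. The circle on this segment as diameter has centre (1.5, 2.5) and r² = 226/4 = 56.5.
Check Q: distance² to centre = 42.5 ≤ 56.5, so it lies inside.
All remaining points lie in this disk, and no smaller disk contains both endpoints, so this is the minimum enclosing circle.
The points at distance exactly r from the centre are P, T — 2 points.

2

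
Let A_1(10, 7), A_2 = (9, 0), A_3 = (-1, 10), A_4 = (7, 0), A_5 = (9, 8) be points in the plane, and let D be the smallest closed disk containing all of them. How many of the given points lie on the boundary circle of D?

2

By Welzl's lemma the MEC is supported by two points (diametrically opposite) or three points (on a circumcircle).
The farthest pair is A_2–A_3 with squared distance 200. The circle on this segment as diameter has centre (4, 5) and r² = 200/4 = 50.
Check A_1: distance² to centre = 40 ≤ 50, so it lies inside.
All remaining points lie in this disk, and no smaller disk contains both endpoints, so this is the minimum enclosing circle.
The points at distance exactly r from the centre are A_2, A_3 — 2 points.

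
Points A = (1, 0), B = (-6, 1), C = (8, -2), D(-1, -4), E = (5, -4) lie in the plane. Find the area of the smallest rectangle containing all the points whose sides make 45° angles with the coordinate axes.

93.5

In coordinates u = x + y, v = x − y the rectangle is axis-aligned; the map (x,y)→(u,v) scales areas by 2.
u-values: 1, -5, 6, -5, 1; range = 6 − (-5) = 11.
v-values: 1, -7, 10, 3, 9; range = 10 − (-7) = 17.
Area = (11 × 17) / 2 = 93.5.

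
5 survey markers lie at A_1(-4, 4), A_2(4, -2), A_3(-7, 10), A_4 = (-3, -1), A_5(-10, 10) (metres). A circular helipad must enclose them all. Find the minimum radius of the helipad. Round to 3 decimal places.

A smallest enclosing disk is always determined by at most three of the input points on its boundary.
The farthest pair is A_2–A_5 with squared distance 340. The circle on this segment as diameter has centre (-3, 4) and r² = 340/4 = 85.
Check A_1: distance² to centre = 1 ≤ 85, so it lies inside.
All remaining points lie in this disk, and no smaller disk contains both endpoints, so this is the minimum enclosing circle.
r = √85 ≈ 9.220.

9.220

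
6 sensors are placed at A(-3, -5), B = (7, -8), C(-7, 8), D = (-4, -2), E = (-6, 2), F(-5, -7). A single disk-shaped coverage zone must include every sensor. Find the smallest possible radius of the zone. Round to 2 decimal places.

The farthest pair is B–C with squared distance 452. The circle on this segment as diameter has centre (0, 0) and r² = 452/4 = 113.
Check A: distance² to centre = 34 ≤ 113, so it lies inside.
All remaining points lie in this disk, and no smaller disk contains both endpoints, so this is the minimum enclosing circle.
r = √113 ≈ 10.63.

10.63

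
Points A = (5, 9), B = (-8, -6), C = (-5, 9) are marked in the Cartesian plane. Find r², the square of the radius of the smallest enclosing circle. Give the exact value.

Side lengths²: AB² = 394, AC² = 100, BC² = 234.
Since AB² = 394 ≥ 234 + 100 = 334, the angle opposite AB is not acute, so the smallest enclosing circle has AB as diameter.
Centre = midpoint of AB = (-1.5, 1.5), r² = 394/4 = 98.5.

98.5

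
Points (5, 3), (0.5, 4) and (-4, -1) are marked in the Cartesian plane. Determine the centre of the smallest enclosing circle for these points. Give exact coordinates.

Call the three points A, B, C in the order given.
Side lengths²: AB² = 21.25, AC² = 97, BC² = 45.25.
Since AC² = 97 ≥ 45.25 + 21.25 = 66.5, the angle opposite AC is not acute, so the smallest enclosing circle has AC as diameter.
Centre = midpoint of AC = (0.5, 1), r² = 97/4 = 24.25.
Centre = (0.5, 1).

(0.5, 1)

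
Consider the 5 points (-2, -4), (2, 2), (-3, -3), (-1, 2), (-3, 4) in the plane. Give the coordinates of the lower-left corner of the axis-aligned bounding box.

(-3, -4)

x-range [-3, 2], y-range [-4, 4].
The lower-left corner is (-3, -4).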